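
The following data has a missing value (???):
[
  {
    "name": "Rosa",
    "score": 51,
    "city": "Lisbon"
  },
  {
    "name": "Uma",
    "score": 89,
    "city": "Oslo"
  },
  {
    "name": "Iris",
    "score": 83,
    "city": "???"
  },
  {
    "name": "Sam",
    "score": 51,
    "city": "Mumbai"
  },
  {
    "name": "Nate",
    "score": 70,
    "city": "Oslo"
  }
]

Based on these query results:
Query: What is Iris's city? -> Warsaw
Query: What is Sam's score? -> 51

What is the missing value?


The missing value is Iris's city
From query: Iris's city = Warsaw

ANSWER: Warsaw


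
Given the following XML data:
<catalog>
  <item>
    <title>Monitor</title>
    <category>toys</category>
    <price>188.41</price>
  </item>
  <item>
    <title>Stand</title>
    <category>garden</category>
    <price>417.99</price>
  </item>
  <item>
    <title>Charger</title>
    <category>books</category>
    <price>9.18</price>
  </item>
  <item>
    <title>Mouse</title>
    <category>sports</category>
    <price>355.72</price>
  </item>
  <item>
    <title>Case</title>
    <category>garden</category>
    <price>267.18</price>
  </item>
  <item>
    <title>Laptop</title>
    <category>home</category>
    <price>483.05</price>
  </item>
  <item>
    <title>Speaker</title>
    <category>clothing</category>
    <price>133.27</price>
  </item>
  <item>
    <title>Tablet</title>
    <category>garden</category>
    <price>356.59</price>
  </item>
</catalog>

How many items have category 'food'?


Scanning <item> elements for <category>food</category>:
Count: 0

ANSWER: 0


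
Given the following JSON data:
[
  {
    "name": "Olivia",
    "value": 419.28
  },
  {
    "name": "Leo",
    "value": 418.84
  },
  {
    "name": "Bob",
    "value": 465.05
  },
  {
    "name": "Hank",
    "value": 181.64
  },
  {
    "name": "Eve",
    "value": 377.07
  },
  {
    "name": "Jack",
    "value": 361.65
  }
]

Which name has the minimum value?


Comparing values:
  Olivia: 419.28
  Leo: 418.84
  Bob: 465.05
  Hank: 181.64
  Eve: 377.07
  Jack: 361.65
Minimum: Hank (181.64)

ANSWER: Hank


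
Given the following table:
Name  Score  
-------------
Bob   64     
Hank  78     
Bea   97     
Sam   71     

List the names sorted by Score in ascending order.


Sorting by Score (ascending):
  Bob: 64
  Sam: 71
  Hank: 78
  Bea: 97


ANSWER: Bob, Sam, Hank, Bea


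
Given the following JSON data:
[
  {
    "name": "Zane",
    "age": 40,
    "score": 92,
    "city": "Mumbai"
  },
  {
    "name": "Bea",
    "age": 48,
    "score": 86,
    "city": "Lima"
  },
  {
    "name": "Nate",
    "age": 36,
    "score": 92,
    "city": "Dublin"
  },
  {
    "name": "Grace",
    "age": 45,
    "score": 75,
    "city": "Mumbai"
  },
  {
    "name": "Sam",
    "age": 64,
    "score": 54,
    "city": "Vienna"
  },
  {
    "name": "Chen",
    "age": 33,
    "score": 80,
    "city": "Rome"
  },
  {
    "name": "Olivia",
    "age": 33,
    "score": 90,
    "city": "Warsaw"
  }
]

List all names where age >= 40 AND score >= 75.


Checking both conditions:
  Zane (age=40, score=92) -> YES
  Bea (age=48, score=86) -> YES
  Nate (age=36, score=92) -> no
  Grace (age=45, score=75) -> YES
  Sam (age=64, score=54) -> no
  Chen (age=33, score=80) -> no
  Olivia (age=33, score=90) -> no


ANSWER: Zane, Bea, Grace


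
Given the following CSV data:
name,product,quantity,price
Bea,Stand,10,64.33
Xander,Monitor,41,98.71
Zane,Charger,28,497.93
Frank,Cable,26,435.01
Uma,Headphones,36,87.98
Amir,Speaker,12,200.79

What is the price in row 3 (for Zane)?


Row 3: Zane
Column 'price' = 497.93

ANSWER: 497.93


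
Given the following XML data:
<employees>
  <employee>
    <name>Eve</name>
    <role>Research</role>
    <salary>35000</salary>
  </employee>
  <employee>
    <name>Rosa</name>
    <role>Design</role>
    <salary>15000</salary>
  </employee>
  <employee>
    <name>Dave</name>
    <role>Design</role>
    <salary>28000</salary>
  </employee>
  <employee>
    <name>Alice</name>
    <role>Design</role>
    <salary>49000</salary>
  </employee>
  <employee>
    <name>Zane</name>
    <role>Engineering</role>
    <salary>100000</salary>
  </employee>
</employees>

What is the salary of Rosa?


Searching for <employee> with <name>Rosa</name>
Found at position 2
<salary>15000</salary>

ANSWER: 15000


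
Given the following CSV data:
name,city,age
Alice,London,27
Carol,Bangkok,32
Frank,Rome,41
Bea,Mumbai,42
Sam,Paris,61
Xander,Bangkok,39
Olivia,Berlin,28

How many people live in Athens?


Scanning city column for 'Athens':
Total matches: 0

ANSWER: 0


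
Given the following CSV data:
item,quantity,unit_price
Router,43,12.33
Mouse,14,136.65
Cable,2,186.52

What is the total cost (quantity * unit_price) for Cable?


Row: Cable
quantity = 2
unit_price = 186.52
total = 2 * 186.52 = 373.04

ANSWER: 373.04


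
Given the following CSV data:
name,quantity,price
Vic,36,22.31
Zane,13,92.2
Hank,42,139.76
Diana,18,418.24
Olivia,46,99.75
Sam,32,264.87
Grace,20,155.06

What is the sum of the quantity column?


Values in 'quantity' column:
  Row 1: 36
  Row 2: 13
  Row 3: 42
  Row 4: 18
  Row 5: 46
  Row 6: 32
  Row 7: 20
Sum = 36 + 13 + 42 + 18 + 46 + 32 + 20 = 207

ANSWER: 207


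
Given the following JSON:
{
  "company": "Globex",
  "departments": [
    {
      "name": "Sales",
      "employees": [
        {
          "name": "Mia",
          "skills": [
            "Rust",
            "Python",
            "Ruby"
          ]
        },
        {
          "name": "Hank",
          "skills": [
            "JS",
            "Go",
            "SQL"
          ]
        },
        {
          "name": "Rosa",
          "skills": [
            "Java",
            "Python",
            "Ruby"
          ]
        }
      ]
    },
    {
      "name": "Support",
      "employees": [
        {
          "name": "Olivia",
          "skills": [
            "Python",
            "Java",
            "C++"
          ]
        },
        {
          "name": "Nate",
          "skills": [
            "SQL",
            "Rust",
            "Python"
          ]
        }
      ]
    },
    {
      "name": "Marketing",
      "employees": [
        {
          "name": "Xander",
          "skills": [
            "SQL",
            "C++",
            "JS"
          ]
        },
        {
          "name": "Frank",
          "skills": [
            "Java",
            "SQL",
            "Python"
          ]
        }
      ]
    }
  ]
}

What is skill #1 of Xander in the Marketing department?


Path: departments[2].employees[0].skills[0]
Value: SQL

ANSWER: SQL


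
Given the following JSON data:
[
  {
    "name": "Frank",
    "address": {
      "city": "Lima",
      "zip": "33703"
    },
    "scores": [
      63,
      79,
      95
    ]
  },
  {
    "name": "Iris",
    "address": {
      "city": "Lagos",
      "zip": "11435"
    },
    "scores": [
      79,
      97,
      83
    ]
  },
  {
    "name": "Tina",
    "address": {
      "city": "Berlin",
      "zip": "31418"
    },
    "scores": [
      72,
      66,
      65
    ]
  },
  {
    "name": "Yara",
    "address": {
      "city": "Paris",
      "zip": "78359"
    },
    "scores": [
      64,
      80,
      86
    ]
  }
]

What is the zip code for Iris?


Path: records[1].address.zip
Value: 11435

ANSWER: 11435


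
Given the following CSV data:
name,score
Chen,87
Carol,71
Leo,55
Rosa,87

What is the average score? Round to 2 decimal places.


Scores: 87, 71, 55, 87
Sum = 300
Count = 4
Average = 300 / 4 = 75.00

ANSWER: 75.00


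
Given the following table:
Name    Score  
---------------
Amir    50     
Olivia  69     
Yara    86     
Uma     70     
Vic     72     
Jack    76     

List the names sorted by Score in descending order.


Sorting by Score (descending):
  Yara: 86
  Jack: 76
  Vic: 72
  Uma: 70
  Olivia: 69
  Amir: 50


ANSWER: Yara, Jack, Vic, Uma, Olivia, Amir


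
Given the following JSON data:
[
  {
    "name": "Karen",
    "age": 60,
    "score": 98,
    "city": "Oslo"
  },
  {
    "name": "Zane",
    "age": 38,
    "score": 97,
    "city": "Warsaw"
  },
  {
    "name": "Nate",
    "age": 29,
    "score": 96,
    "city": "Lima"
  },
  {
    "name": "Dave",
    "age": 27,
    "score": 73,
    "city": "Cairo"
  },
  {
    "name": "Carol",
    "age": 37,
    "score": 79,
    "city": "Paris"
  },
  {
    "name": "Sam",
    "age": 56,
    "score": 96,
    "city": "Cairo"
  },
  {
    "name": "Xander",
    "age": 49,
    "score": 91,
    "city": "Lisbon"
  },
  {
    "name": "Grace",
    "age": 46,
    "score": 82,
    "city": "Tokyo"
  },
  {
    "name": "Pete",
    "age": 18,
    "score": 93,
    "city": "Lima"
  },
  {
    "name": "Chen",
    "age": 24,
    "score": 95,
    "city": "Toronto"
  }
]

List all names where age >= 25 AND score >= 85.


Checking both conditions:
  Karen (age=60, score=98) -> YES
  Zane (age=38, score=97) -> YES
  Nate (age=29, score=96) -> YES
  Dave (age=27, score=73) -> no
  Carol (age=37, score=79) -> no
  Sam (age=56, score=96) -> YES
  Xander (age=49, score=91) -> YES
  Grace (age=46, score=82) -> no
  Pete (age=18, score=93) -> no
  Chen (age=24, score=95) -> no


ANSWER: Karen, Zane, Nate, Sam, Xander


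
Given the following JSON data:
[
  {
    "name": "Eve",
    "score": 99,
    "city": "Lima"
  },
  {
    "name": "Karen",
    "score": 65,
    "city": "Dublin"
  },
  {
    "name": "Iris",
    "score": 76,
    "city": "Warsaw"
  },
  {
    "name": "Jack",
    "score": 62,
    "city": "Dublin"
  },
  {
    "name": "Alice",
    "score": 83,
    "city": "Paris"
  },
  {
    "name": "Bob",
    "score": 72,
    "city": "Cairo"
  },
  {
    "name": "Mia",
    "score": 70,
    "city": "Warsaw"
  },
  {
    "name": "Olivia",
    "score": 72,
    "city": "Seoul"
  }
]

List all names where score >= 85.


Filtering records where score >= 85:
  Eve (score=99) -> YES
  Karen (score=65) -> no
  Iris (score=76) -> no
  Jack (score=62) -> no
  Alice (score=83) -> no
  Bob (score=72) -> no
  Mia (score=70) -> no
  Olivia (score=72) -> no


ANSWER: Eve


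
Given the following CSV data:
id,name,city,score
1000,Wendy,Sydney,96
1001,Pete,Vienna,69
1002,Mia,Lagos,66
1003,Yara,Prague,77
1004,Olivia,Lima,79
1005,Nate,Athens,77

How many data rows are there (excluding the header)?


Counting rows (excluding header):
Header: id,name,city,score
Data rows: 6

ANSWER: 6


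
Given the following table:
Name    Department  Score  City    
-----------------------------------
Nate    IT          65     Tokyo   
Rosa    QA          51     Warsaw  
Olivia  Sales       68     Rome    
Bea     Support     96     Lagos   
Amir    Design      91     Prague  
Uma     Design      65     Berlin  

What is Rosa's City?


Row 2: Rosa
City = Warsaw

ANSWER: Warsaw


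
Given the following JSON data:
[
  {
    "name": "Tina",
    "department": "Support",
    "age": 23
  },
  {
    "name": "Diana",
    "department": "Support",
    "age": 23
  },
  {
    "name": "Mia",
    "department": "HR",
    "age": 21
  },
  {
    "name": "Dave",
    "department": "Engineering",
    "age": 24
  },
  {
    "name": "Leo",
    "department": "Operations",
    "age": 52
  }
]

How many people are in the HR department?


Scanning records for department = HR
  Record 2: Mia
Count: 1

ANSWER: 1


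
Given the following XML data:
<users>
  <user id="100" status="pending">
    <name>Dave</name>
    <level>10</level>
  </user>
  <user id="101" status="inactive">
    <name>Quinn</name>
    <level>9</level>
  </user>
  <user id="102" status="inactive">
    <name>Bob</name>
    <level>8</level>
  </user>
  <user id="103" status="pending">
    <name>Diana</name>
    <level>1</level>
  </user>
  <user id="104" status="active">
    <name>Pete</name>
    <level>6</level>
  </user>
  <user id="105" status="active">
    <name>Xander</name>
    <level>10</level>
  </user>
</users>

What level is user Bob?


Finding user: Bob
<level>8</level>

ANSWER: 8


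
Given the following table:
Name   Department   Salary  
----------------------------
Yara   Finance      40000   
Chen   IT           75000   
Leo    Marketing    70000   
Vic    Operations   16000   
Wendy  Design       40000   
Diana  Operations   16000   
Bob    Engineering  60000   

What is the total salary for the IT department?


IT department members:
  Chen: 75000
Total = 75000 = 75000

ANSWER: 75000


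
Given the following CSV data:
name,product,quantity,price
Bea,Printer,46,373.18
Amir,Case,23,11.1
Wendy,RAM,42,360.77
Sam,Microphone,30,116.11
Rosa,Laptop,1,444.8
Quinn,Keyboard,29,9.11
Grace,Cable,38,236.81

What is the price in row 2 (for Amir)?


Row 2: Amir
Column 'price' = 11.1

ANSWER: 11.1


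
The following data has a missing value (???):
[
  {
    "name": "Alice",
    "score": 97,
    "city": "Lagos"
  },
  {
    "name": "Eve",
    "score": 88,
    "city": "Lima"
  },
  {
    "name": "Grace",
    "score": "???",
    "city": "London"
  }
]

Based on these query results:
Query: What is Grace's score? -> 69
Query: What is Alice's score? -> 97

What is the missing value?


The missing value is Grace's score
From query: Grace's score = 69

ANSWER: 69


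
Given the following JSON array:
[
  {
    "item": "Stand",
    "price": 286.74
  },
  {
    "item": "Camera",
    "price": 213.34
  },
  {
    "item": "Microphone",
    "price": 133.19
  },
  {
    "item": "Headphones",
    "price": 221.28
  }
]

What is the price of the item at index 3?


Array index 3 -> Headphones
price = 221.28

ANSWER: 221.28


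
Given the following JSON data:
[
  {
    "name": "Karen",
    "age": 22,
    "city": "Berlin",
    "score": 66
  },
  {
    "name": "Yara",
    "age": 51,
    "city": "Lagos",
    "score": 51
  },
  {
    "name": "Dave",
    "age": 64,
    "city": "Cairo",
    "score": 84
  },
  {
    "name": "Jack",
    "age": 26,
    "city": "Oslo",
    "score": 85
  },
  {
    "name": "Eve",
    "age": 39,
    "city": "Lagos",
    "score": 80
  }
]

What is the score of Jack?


Looking up record where name = Jack
Record index: 3
Field 'score' = 85

ANSWER: 85


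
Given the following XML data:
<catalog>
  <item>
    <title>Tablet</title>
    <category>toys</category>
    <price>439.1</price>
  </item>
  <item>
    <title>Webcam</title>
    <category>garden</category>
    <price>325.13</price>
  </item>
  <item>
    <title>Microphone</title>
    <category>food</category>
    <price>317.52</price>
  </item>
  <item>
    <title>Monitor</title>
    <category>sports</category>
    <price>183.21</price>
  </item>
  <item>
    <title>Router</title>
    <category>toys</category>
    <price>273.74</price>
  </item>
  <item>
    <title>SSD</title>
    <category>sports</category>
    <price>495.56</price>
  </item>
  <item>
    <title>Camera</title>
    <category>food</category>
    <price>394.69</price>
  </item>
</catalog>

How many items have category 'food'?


Scanning <item> elements for <category>food</category>:
  Item 3: Microphone -> MATCH
  Item 7: Camera -> MATCH
Count: 2

ANSWER: 2


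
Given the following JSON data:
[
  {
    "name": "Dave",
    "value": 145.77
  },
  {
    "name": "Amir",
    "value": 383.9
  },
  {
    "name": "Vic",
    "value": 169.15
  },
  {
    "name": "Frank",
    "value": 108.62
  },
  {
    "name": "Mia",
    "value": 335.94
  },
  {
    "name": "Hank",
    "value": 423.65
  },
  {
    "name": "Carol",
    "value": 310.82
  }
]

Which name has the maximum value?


Comparing values:
  Dave: 145.77
  Amir: 383.9
  Vic: 169.15
  Frank: 108.62
  Mia: 335.94
  Hank: 423.65
  Carol: 310.82
Maximum: Hank (423.65)

ANSWER: Hank


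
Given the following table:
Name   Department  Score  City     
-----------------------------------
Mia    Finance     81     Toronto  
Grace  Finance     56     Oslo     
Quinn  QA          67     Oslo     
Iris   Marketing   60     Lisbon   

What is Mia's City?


Row 1: Mia
City = Toronto

ANSWER: Toronto


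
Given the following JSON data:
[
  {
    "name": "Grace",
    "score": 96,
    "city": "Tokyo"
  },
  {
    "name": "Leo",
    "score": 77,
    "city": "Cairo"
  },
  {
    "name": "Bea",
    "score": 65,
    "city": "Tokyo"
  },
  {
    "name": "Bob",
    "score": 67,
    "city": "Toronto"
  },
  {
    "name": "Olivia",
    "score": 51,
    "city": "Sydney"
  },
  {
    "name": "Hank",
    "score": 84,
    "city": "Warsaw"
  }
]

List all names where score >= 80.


Filtering records where score >= 80:
  Grace (score=96) -> YES
  Leo (score=77) -> no
  Bea (score=65) -> no
  Bob (score=67) -> no
  Olivia (score=51) -> no
  Hank (score=84) -> YES


ANSWER: Grace, Hank


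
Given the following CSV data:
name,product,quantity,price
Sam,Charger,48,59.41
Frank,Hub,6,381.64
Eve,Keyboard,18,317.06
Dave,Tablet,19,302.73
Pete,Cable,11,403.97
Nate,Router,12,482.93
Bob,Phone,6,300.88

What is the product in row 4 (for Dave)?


Row 4: Dave
Column 'product' = Tablet

ANSWER: Tablet


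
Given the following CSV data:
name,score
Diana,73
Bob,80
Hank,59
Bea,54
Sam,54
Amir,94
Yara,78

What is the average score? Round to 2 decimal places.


Scores: 73, 80, 59, 54, 54, 94, 78
Sum = 492
Count = 7
Average = 492 / 7 = 70.29

ANSWER: 70.29


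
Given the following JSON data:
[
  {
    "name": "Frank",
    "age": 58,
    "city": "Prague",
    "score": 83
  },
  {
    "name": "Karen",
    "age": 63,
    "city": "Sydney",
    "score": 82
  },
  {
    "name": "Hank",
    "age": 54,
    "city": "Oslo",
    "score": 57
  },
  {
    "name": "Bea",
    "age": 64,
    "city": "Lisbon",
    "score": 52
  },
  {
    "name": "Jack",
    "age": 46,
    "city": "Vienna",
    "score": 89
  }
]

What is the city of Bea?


Looking up record where name = Bea
Record index: 3
Field 'city' = Lisbon

ANSWER: Lisbon


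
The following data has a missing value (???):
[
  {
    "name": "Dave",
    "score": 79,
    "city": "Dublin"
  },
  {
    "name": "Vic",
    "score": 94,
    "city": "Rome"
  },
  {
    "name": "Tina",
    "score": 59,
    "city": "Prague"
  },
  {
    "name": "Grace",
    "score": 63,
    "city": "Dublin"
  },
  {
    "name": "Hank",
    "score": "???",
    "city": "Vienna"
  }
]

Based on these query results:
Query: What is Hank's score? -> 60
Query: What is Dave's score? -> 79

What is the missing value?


The missing value is Hank's score
From query: Hank's score = 60

ANSWER: 60


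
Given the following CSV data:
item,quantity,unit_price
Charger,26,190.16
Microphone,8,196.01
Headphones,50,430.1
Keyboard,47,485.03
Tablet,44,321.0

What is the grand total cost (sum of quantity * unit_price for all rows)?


Computing row totals:
  Charger: 26 * 190.16 = 4944.16
  Microphone: 8 * 196.01 = 1568.08
  Headphones: 50 * 430.1 = 21505.0
  Keyboard: 47 * 485.03 = 22796.41
  Tablet: 44 * 321.0 = 14124.0
Grand total = 4944.16 + 1568.08 + 21505.0 + 22796.41 + 14124.0 = 64937.65

ANSWER: 64937.65


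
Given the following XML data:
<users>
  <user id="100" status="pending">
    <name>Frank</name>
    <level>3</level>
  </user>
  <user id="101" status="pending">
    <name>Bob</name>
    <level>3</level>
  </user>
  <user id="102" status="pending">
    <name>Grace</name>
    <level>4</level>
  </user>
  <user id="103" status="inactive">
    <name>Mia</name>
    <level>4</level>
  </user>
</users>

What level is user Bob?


Finding user: Bob
<level>3</level>

ANSWER: 3


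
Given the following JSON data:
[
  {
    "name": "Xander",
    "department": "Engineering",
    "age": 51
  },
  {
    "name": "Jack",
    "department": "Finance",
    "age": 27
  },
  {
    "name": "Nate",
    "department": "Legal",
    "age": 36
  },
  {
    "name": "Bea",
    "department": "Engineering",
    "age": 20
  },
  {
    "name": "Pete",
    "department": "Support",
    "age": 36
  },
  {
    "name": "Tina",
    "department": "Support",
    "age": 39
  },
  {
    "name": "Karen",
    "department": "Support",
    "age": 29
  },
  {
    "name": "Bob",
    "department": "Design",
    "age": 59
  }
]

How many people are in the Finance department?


Scanning records for department = Finance
  Record 1: Jack
Count: 1

ANSWER: 1


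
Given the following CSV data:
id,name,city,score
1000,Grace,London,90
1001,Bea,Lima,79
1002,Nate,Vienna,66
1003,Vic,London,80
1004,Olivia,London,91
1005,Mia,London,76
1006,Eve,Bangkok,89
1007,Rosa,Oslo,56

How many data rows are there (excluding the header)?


Counting rows (excluding header):
Header: id,name,city,score
Data rows: 8

ANSWER: 8


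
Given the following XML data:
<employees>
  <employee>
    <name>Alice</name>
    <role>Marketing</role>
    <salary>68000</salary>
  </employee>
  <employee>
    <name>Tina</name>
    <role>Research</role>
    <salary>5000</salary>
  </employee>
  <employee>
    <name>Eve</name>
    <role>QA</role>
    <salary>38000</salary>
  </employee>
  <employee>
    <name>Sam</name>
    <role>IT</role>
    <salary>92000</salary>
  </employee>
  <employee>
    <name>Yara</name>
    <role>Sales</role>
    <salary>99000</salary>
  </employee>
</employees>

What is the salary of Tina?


Searching for <employee> with <name>Tina</name>
Found at position 2
<salary>5000</salary>

ANSWER: 5000


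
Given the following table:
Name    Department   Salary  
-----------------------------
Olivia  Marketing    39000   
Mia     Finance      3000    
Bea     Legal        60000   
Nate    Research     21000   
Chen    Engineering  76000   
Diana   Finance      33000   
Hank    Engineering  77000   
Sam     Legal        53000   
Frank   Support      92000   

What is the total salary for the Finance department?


Finance department members:
  Mia: 3000
  Diana: 33000
Total = 3000 + 33000 = 36000

ANSWER: 36000


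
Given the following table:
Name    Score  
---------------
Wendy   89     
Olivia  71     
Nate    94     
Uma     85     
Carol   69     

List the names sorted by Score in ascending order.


Sorting by Score (ascending):
  Carol: 69
  Olivia: 71
  Uma: 85
  Wendy: 89
  Nate: 94


ANSWER: Carol, Olivia, Uma, Wendy, Nate


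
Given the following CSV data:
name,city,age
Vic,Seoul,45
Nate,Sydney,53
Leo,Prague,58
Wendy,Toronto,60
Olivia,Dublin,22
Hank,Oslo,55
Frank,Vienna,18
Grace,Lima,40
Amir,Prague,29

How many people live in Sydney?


Scanning city column for 'Sydney':
  Row 2: Nate -> MATCH
Total matches: 1

ANSWER: 1


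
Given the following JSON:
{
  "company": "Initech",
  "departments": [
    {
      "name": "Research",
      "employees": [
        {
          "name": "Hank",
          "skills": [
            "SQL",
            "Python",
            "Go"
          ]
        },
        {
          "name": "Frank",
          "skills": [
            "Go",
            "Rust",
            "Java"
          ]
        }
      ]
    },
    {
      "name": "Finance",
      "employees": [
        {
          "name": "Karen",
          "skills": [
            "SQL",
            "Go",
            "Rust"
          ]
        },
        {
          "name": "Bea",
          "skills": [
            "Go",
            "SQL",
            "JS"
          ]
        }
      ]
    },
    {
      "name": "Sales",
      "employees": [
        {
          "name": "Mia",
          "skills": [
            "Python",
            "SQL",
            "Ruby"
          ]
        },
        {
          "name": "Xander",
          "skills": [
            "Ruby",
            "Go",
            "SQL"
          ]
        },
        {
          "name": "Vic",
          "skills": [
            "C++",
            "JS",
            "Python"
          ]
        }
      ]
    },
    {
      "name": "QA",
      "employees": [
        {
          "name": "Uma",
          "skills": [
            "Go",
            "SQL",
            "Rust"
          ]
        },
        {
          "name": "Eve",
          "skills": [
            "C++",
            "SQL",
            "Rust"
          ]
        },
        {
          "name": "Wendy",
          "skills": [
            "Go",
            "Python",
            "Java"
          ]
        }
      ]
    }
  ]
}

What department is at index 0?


Path: departments[0].name
Value: Research

ANSWER: Research


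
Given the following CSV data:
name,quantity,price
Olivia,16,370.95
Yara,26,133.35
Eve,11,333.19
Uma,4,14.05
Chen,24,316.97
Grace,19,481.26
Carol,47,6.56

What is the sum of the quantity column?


Values in 'quantity' column:
  Row 1: 16
  Row 2: 26
  Row 3: 11
  Row 4: 4
  Row 5: 24
  Row 6: 19
  Row 7: 47
Sum = 16 + 26 + 11 + 4 + 24 + 19 + 47 = 147

ANSWER: 147


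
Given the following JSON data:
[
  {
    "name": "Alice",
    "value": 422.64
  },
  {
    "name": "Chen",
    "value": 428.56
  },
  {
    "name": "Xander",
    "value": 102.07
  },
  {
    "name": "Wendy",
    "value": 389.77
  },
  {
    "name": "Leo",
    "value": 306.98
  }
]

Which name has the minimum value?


Comparing values:
  Alice: 422.64
  Chen: 428.56
  Xander: 102.07
  Wendy: 389.77
  Leo: 306.98
Minimum: Xander (102.07)

ANSWER: Xander


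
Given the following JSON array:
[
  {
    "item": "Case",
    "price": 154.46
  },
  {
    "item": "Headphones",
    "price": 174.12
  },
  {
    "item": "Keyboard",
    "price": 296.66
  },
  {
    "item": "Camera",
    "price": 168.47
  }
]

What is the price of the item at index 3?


Array index 3 -> Camera
price = 168.47

ANSWER: 168.47


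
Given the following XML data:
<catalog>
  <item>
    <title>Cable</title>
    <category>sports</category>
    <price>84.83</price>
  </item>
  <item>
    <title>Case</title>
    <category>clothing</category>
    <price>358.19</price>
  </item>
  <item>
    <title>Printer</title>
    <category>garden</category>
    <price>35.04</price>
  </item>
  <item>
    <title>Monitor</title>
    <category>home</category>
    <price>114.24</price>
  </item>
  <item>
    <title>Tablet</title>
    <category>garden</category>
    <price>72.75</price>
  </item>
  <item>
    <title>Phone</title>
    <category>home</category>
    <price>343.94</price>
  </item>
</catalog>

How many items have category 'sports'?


Scanning <item> elements for <category>sports</category>:
  Item 1: Cable -> MATCH
Count: 1

ANSWER: 1


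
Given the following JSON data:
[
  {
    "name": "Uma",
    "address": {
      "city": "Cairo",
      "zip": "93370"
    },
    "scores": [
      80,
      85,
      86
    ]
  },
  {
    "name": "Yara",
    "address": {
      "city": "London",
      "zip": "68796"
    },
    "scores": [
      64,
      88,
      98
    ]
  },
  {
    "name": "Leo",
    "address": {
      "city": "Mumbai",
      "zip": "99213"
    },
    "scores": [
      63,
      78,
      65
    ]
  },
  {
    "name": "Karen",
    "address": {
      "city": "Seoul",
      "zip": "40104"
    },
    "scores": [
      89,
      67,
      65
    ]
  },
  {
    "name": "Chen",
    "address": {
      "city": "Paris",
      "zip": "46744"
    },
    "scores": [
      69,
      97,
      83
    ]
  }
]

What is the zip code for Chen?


Path: records[4].address.zip
Value: 46744

ANSWER: 46744


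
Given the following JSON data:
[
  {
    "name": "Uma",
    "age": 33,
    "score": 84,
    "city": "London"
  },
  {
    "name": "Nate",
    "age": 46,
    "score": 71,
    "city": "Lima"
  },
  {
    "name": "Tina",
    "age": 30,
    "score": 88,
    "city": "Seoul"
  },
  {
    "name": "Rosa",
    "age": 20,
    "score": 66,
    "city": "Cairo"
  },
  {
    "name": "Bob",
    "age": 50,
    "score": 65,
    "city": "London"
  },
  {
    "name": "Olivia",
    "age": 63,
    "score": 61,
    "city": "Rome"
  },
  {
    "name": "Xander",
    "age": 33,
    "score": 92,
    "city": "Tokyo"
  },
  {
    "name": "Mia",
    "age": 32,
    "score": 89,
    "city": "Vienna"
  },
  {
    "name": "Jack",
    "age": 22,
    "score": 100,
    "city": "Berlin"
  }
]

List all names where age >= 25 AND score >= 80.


Checking both conditions:
  Uma (age=33, score=84) -> YES
  Nate (age=46, score=71) -> no
  Tina (age=30, score=88) -> YES
  Rosa (age=20, score=66) -> no
  Bob (age=50, score=65) -> no
  Olivia (age=63, score=61) -> no
  Xander (age=33, score=92) -> YES
  Mia (age=32, score=89) -> YES
  Jack (age=22, score=100) -> no


ANSWER: Uma, Tina, Xander, Mia


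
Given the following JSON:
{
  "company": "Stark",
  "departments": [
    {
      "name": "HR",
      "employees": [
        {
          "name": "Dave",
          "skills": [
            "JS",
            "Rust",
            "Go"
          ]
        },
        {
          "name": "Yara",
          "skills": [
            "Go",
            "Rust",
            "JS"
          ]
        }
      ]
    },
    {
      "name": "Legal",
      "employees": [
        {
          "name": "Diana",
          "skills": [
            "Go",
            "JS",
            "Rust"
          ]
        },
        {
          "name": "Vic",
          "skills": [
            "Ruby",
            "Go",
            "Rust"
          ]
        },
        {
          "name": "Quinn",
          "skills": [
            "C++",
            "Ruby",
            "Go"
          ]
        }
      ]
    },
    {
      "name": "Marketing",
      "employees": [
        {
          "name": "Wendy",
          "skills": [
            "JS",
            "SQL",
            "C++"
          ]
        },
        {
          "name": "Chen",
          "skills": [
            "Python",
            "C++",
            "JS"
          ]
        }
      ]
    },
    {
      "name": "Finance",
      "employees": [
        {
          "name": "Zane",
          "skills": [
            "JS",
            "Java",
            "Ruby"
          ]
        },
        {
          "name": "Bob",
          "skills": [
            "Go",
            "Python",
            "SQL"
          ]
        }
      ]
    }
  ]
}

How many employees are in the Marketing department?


Path: departments[2].employees
Count: 2

ANSWER: 2


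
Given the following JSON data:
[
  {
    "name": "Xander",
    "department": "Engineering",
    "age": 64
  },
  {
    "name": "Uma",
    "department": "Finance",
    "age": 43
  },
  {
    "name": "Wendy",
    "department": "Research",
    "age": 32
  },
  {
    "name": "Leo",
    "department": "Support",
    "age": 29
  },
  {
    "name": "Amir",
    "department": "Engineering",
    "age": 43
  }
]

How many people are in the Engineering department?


Scanning records for department = Engineering
  Record 0: Xander
  Record 4: Amir
Count: 2

ANSWER: 2


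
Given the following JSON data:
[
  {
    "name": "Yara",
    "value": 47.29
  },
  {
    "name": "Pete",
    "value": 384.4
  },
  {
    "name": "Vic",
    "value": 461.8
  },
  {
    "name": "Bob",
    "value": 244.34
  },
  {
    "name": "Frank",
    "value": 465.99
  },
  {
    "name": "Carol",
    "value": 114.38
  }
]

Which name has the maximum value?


Comparing values:
  Yara: 47.29
  Pete: 384.4
  Vic: 461.8
  Bob: 244.34
  Frank: 465.99
  Carol: 114.38
Maximum: Frank (465.99)

ANSWER: Frank


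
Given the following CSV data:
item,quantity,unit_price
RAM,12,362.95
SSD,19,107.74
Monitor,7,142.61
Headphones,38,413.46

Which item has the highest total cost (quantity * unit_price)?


Computing row totals:
  RAM: 4355.4
  SSD: 2047.06
  Monitor: 998.27
  Headphones: 15711.48
Maximum: Headphones (15711.48)

ANSWER: Headphones


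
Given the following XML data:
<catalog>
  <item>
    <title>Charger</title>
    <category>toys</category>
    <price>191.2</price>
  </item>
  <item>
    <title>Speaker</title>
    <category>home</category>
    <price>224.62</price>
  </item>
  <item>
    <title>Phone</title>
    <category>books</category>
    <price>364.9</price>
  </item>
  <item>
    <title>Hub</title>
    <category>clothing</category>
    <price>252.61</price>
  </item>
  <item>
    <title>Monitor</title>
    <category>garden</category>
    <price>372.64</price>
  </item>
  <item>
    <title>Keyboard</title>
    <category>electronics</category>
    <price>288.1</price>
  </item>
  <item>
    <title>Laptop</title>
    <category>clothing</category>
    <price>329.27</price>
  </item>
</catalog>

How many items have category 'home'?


Scanning <item> elements for <category>home</category>:
  Item 2: Speaker -> MATCH
Count: 1

ANSWER: 1


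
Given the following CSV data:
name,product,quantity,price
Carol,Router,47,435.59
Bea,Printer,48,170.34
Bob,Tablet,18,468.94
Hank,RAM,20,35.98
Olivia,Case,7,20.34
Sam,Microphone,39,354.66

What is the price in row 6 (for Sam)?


Row 6: Sam
Column 'price' = 354.66

ANSWER: 354.66


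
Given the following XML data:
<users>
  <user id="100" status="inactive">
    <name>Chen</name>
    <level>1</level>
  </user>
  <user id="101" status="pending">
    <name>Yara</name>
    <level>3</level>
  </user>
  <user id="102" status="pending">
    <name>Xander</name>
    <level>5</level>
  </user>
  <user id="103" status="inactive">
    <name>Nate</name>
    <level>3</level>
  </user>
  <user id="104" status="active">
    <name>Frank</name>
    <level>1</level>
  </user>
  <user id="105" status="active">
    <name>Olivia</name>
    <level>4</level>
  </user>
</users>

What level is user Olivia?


Finding user: Olivia
<level>4</level>

ANSWER: 4


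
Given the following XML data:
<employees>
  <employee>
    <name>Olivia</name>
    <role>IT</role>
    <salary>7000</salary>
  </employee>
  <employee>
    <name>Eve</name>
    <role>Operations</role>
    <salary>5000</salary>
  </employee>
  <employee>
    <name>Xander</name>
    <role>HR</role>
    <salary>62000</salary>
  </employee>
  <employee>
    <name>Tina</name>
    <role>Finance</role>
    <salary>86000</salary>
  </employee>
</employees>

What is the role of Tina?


Searching for <employee> with <name>Tina</name>
Found at position 4
<role>Finance</role>

ANSWER: Finance


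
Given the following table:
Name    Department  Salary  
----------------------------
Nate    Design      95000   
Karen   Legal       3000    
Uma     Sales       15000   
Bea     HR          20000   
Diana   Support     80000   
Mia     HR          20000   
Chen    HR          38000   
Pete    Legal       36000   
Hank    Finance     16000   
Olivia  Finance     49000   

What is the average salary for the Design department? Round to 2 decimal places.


Design department members:
  Nate: 95000
Sum = 95000
Count = 1
Average = 95000 / 1 = 95000.00

ANSWER: 95000.00


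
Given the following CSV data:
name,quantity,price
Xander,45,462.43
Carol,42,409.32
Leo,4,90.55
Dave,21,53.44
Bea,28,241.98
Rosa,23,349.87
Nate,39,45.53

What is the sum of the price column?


Values in 'price' column:
  Row 1: 462.43
  Row 2: 409.32
  Row 3: 90.55
  Row 4: 53.44
  Row 5: 241.98
  Row 6: 349.87
  Row 7: 45.53
Sum = 462.43 + 409.32 + 90.55 + 53.44 + 241.98 + 349.87 + 45.53 = 1653.12

ANSWER: 1653.12


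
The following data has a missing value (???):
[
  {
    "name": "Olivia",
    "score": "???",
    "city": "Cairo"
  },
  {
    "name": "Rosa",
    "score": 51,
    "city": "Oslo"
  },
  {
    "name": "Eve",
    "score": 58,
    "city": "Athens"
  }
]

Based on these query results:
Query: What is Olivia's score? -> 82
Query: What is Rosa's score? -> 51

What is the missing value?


The missing value is Olivia's score
From query: Olivia's score = 82

ANSWER: 82


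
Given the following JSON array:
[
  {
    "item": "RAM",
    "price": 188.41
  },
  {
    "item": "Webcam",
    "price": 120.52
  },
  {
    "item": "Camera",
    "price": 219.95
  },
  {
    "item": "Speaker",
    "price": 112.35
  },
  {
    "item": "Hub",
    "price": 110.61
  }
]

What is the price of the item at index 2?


Array index 2 -> Camera
price = 219.95

ANSWER: 219.95


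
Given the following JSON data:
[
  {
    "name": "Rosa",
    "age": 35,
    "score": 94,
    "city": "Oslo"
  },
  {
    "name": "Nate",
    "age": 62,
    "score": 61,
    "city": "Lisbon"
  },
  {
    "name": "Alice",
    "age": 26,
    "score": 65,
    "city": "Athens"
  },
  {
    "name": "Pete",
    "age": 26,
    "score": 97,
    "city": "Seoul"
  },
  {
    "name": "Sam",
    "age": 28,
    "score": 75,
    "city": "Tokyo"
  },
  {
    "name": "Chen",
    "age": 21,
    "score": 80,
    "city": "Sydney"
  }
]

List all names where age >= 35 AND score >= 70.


Checking both conditions:
  Rosa (age=35, score=94) -> YES
  Nate (age=62, score=61) -> no
  Alice (age=26, score=65) -> no
  Pete (age=26, score=97) -> no
  Sam (age=28, score=75) -> no
  Chen (age=21, score=80) -> no


ANSWER: Rosa


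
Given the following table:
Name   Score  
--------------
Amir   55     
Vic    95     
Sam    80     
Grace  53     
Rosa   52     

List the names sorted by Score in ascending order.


Sorting by Score (ascending):
  Rosa: 52
  Grace: 53
  Amir: 55
  Sam: 80
  Vic: 95


ANSWER: Rosa, Grace, Amir, Sam, Vic


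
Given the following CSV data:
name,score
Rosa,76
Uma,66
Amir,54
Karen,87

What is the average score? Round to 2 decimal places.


Scores: 76, 66, 54, 87
Sum = 283
Count = 4
Average = 283 / 4 = 70.75

ANSWER: 70.75


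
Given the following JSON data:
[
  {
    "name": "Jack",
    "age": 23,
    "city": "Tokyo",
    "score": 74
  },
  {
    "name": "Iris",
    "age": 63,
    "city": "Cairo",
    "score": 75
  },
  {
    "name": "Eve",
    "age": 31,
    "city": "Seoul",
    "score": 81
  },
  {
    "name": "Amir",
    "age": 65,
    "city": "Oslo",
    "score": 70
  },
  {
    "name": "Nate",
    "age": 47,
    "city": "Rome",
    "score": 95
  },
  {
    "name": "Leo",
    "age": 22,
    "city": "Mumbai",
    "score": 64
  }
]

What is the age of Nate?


Looking up record where name = Nate
Record index: 4
Field 'age' = 47

ANSWER: 47


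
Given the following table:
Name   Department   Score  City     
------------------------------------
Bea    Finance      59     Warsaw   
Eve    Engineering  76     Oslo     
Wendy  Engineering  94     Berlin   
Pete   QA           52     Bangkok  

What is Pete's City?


Row 4: Pete
City = Bangkok

ANSWER: Bangkok


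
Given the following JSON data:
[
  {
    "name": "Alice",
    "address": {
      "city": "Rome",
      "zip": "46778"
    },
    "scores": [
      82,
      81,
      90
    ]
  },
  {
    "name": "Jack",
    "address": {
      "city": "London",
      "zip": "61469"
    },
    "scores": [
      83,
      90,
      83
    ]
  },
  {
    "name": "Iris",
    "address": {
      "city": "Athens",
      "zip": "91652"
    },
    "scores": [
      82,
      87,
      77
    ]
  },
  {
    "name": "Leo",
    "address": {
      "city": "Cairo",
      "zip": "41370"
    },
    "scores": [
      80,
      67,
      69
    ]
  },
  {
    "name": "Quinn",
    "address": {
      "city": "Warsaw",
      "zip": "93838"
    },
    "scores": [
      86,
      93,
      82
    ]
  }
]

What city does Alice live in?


Path: records[0].address.city
Value: Rome

ANSWER: Rome


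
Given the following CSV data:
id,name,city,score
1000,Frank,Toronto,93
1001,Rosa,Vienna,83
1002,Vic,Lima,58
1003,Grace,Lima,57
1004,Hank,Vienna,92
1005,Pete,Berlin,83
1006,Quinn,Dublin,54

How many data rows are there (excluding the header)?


Counting rows (excluding header):
Header: id,name,city,score
Data rows: 7

ANSWER: 7


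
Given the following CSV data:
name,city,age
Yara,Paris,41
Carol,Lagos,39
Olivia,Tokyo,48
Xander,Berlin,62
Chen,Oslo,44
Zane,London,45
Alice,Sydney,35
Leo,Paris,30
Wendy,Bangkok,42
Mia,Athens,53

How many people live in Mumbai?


Scanning city column for 'Mumbai':
Total matches: 0

ANSWER: 0


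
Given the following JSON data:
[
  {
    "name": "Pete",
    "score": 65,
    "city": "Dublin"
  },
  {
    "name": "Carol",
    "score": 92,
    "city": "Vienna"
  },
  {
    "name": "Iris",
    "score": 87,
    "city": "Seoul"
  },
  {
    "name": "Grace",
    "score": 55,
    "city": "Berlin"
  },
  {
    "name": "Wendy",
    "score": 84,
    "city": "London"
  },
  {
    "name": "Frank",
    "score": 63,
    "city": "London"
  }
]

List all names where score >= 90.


Filtering records where score >= 90:
  Pete (score=65) -> no
  Carol (score=92) -> YES
  Iris (score=87) -> no
  Grace (score=55) -> no
  Wendy (score=84) -> no
  Frank (score=63) -> no


ANSWER: Carol


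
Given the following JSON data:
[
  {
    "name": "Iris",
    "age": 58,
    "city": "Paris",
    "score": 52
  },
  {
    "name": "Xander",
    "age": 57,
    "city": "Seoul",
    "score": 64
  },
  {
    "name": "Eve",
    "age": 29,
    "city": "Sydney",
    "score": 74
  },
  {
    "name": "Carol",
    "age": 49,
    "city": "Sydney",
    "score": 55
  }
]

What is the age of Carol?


Looking up record where name = Carol
Record index: 3
Field 'age' = 49

ANSWER: 49
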